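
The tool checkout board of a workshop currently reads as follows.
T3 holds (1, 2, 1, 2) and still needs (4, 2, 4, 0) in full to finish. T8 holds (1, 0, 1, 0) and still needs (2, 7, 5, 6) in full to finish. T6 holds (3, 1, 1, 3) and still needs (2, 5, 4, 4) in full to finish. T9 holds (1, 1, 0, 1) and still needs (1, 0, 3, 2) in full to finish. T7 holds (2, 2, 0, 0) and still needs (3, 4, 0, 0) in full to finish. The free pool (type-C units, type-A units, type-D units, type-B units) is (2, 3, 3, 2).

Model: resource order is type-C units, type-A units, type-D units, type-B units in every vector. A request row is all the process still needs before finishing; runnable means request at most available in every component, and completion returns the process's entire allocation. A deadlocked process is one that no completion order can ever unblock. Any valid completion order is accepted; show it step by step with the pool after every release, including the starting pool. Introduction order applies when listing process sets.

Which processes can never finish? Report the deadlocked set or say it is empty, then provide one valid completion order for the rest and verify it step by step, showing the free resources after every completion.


The deadlocked set is T3, T8 and T6.
Key observation: type-D units is the bottleneck — with T9, T7 done the pool holds (5, 6, 3, 3), short of every remaining need.
One completion order for the rest: T9, T7. Walking it through:
  pool = (2, 3, 3, 2)
  T9: need (1, 0, 3, 2) fits (2, 3, 3, 2); releases (1, 1, 0, 1), pool now (3, 4, 3, 3)
  T7: need (3, 4, 0, 0) fits (3, 4, 3, 3); releases (2, 2, 0, 0), pool now (5, 6, 3, 3)
The stuck group stays short no matter what:
  blocked: T3 wants (4, 2, 4, 0), pool (5, 6, 3, 3) — not enough type-D units
  blocked: T8 wants (2, 7, 5, 6), pool (5, 6, 3, 3) — not enough type-A units, type-D units and type-B units
  blocked: T6 wants (2, 5, 4, 4), pool (5, 6, 3, 3) — not enough type-D units and type-B units


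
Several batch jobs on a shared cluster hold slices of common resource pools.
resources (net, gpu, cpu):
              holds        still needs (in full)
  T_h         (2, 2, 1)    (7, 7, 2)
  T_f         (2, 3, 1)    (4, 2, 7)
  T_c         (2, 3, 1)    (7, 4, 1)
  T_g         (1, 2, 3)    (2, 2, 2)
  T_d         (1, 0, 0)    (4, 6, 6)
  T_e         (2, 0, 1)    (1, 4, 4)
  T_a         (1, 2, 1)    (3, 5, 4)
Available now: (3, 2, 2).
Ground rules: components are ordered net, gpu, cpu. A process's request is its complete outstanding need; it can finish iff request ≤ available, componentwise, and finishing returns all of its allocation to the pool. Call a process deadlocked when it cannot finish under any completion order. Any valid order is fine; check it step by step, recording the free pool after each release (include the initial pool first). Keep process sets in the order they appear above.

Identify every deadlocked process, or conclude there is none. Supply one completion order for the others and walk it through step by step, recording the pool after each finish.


Deadlocked set: T_h, T_f, T_c, T_d and T_a.
Key observation: after T_g, T_e the pool peaks at (6, 4, 6), and each blocked process is short somewhere: T_h on net, gpu; T_f on cpu; T_c on net; T_d on gpu; T_a on gpu.
A valid finishing order for the others: T_g, T_e. Verifying each step:
  pool = (3, 2, 2)
  T_g needs (2, 2, 2) <= (3, 2, 2) -> finishes; pool += (1, 2, 3) = (4, 4, 5)
  T_e needs (1, 4, 4) <= (4, 4, 5) -> finishes; pool += (2, 0, 1) = (6, 4, 6)
None of the blocked processes ever fits:
  blocked: T_h wants (7, 7, 2), pool (6, 4, 6) — not enough net and gpu
  blocked: T_f wants (4, 2, 7), pool (6, 4, 6) — not enough cpu
  blocked: T_c wants (7, 4, 1), pool (6, 4, 6) — not enough net
  blocked: T_d wants (4, 6, 6), pool (6, 4, 6) — not enough gpu
  blocked: T_a wants (3, 5, 4), pool (6, 4, 6) — not enough gpu


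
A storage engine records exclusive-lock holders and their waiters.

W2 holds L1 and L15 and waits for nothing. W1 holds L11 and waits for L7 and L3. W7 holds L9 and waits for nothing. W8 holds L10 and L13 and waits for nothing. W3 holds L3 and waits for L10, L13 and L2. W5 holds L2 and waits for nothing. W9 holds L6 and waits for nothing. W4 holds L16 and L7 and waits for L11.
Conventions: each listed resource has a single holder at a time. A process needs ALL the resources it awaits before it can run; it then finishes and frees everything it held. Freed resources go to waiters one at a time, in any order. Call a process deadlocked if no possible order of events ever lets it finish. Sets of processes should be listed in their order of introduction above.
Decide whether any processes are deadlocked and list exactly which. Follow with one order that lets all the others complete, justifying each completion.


The deadlocked set is W1 and W4.
Key observation: along W1 -> W4 -> W1, each member waits on what the next one holds — a deadlock; no other process is dragged down with it.
A valid finishing order for the others: W2, W8, W7, W5, W3, W9.
Check, step by step:
  W2: no waits; runs immediately, freeing L1 and L15
  W8: no waits; runs immediately, freeing L10 and L13
  W7: no waits; runs immediately, freeing L9
  W5: no waits; runs immediately, freeing L2
  W3: everything it awaited (L10, L13 and L2) is free; runs, freeing L3
  W9: no waits; runs immediately, freeing L6


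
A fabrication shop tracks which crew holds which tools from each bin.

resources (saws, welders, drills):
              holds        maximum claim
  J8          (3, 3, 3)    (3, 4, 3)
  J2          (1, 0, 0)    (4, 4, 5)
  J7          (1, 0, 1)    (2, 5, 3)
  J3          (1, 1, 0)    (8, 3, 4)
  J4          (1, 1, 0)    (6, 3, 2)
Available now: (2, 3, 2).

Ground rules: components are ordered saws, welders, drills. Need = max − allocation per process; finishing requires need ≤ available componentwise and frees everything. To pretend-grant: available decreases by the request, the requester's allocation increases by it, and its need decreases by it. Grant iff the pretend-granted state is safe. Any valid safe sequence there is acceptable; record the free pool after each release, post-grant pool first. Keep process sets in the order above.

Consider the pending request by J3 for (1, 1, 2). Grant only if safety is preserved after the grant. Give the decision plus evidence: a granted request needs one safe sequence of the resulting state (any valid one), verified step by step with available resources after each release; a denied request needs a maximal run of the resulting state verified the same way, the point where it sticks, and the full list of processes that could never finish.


GRANT — the state after the grant stays safe, e.g. via J8, J7, J4, J3, J2.
Key observation: the transfer keeps a workable pool ((1, 2, 0)); J8 starts the safe sequence.
Step-by-step check of the post-grant state:
  pool = (1, 2, 0)
  J8: need (0, 1, 0) fits (1, 2, 0); releases (3, 3, 3), pool now (4, 5, 3)
  J7: need (1, 5, 2) fits (4, 5, 3); releases (1, 0, 1), pool now (5, 5, 4)
  J4: need (5, 2, 2) fits (5, 5, 4); releases (1, 1, 0), pool now (6, 6, 4)
  J3: need (6, 1, 2) fits (6, 6, 4); releases (2, 2, 2), pool now (8, 8, 6)
  J2: need (3, 4, 5) fits (8, 8, 6); releases (1, 0, 0), pool now (9, 8, 6)


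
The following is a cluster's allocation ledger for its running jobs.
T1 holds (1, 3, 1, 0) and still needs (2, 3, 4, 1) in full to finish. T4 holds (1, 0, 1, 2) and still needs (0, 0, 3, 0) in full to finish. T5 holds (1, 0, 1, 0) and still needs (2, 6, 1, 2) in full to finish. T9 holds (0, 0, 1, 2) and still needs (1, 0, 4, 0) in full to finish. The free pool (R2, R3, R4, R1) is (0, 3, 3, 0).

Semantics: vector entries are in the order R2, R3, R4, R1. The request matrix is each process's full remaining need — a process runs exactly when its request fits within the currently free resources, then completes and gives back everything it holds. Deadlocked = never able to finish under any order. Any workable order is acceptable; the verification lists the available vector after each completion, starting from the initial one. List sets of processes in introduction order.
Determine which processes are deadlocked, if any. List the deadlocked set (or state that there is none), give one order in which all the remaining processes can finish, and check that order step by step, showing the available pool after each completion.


Deadlocked: T1 and T5.
Key observation: R2 is the bottleneck — with T4, T9 done the pool holds (1, 3, 5, 4), short of every remaining need.
A valid finishing order for the others: T4, T9. Verifying each step:
  pool = (0, 3, 3, 0)
  run T4 (needs (0, 0, 3, 0), free (0, 3, 3, 0)); after release of (1, 0, 1, 2) the pool is (1, 3, 4, 2)
  run T9 (needs (1, 0, 4, 0), free (1, 3, 4, 2)); after release of (0, 0, 1, 2) the pool is (1, 3, 5, 4)
The blocked processes can never fit:
  T1 still needs (2, 3, 4, 1) but only (1, 3, 5, 4) is free — short on R2
  T5 still needs (2, 6, 1, 2) but only (1, 3, 5, 4) is free — short on R2 and R3


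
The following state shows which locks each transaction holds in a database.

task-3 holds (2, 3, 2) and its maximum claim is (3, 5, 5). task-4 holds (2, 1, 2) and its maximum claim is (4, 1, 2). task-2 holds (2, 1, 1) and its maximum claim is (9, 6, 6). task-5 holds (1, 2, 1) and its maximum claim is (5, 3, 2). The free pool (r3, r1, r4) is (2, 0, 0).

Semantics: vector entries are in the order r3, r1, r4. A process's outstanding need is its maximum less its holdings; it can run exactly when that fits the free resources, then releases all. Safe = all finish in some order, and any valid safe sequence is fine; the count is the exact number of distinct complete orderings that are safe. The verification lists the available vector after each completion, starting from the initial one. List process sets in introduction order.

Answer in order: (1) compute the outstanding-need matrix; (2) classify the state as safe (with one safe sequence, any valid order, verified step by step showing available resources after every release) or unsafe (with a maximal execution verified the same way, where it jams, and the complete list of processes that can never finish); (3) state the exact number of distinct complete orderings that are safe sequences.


(1) Outstanding need per process (order r3, r1, r4):
  task-3: (1, 2, 3)
  task-4: (2, 0, 0)
  task-2: (7, 5, 5)
  task-5: (4, 1, 1)
(2) The state is SAFE; one workable sequence: task-4, task-5, task-3, task-2.
Key observation: at task-4 the run first touches a limit — (2, 0, 0) against (2, 0, 0), exact on a resource it actually requests.
Verifying each step:
  pool = (2, 0, 0)
  task-4: need (2, 0, 0) fits (2, 0, 0); releases (2, 1, 2), pool now (4, 1, 2)
  task-5: need (4, 1, 1) fits (4, 1, 2); releases (1, 2, 1), pool now (5, 3, 3)
  task-3: need (1, 2, 3) fits (5, 3, 3); releases (2, 3, 2), pool now (7, 6, 5)
  task-2: need (7, 5, 5) fits (7, 6, 5); releases (2, 1, 1), pool now (9, 7, 6)
(3) Precisely 1 of the possible complete orderings is a safe sequence.


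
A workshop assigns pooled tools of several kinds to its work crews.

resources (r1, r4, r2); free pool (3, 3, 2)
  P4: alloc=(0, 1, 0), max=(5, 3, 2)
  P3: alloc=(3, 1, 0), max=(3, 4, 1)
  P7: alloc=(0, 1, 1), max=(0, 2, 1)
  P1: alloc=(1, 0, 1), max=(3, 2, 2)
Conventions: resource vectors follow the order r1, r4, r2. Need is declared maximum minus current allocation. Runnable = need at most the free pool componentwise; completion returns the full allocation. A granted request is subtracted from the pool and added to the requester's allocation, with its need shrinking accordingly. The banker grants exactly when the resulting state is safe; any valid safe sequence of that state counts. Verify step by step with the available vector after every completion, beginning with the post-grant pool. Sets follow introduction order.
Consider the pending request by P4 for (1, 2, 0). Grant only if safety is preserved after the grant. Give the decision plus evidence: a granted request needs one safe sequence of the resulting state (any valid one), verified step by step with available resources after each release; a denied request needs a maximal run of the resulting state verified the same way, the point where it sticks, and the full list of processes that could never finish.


DENY: after the grant no complete ordering would exist.
Key observation: after P7, P1 the pool peaks at (3, 2, 4), and each blocked process is short somewhere: P4 on r1; P3 on r4.
After a pretend grant, a maximal execution: P7, P1 — then nothing else fits. Check, step by step:
  pool = (2, 1, 2)
  run P7 (needs (0, 1, 0), free (2, 1, 2)); after release of (0, 1, 1) the pool is (2, 2, 3)
  run P1 (needs (2, 2, 1), free (2, 2, 3)); after release of (1, 0, 1) the pool is (3, 2, 4)
  P4 still needs (4, 0, 2) but only (3, 2, 4) is free — short on r1
  P3 still needs (0, 3, 1) but only (3, 2, 4) is free — short on r4
Post-grant, the permanently blocked set is P4 and P3.


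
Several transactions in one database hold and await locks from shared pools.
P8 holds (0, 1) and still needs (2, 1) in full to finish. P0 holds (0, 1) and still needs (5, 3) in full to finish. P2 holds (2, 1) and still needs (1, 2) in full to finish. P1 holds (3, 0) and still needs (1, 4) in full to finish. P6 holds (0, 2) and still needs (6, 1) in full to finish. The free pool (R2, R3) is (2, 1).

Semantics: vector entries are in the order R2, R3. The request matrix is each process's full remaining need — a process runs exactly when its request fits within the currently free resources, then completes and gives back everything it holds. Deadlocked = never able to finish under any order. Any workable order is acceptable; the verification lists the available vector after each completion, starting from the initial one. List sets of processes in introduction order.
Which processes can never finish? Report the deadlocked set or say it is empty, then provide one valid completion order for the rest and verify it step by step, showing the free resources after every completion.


Deadlocked: P0, P1 and P6.
Key observation: after P8, P2 the pool peaks at (4, 3), and each blocked process is short somewhere: P0 on R2; P1 on R3; P6 on R2.
The rest can finish in the order P8, P2. Step-by-step check:
  pool = (2, 1)
  P8: need (2, 1) fits (2, 1); releases (0, 1), pool now (2, 2)
  P2: need (1, 2) fits (2, 2); releases (2, 1), pool now (4, 3)
The stuck group stays short no matter what:
  P0 cannot run: need (5, 3) vs free (4, 3) (insufficient R2)
  P1 cannot run: need (1, 4) vs free (4, 3) (insufficient R3)
  P6 cannot run: need (6, 1) vs free (4, 3) (insufficient R2)


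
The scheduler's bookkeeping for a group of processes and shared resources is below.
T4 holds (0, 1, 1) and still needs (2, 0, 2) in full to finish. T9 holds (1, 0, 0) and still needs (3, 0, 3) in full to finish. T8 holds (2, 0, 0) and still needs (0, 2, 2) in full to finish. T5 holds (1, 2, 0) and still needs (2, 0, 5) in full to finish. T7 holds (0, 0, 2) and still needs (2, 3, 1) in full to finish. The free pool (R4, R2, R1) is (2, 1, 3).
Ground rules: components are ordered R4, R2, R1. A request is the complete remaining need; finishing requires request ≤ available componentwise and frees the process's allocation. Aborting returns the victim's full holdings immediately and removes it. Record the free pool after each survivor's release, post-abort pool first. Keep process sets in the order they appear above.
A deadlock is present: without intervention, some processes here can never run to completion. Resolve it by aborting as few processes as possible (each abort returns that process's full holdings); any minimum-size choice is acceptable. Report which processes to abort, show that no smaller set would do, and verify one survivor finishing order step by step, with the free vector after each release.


The answer: abort T5.
Key observation: aborting T5 returns (1, 2, 0), and T7 — hopeless before — runs at step 1 with the returned capacity in the pool.
No smaller set exists: with zero aborts the deadlock remains.
One survivor order: T7, T4, T9, T8. Walking it through (post-abort pool first):
  pool = (3, 3, 3)
  T7 needs (2, 3, 1) <= (3, 3, 3) -> finishes; pool += (0, 0, 2) = (3, 3, 5)
  T4 needs (2, 0, 2) <= (3, 3, 5) -> finishes; pool += (0, 1, 1) = (3, 4, 6)
  T9 needs (3, 0, 3) <= (3, 4, 6) -> finishes; pool += (1, 0, 0) = (4, 4, 6)
  T8 needs (0, 2, 2) <= (4, 4, 6) -> finishes; pool += (2, 0, 0) = (6, 4, 6)


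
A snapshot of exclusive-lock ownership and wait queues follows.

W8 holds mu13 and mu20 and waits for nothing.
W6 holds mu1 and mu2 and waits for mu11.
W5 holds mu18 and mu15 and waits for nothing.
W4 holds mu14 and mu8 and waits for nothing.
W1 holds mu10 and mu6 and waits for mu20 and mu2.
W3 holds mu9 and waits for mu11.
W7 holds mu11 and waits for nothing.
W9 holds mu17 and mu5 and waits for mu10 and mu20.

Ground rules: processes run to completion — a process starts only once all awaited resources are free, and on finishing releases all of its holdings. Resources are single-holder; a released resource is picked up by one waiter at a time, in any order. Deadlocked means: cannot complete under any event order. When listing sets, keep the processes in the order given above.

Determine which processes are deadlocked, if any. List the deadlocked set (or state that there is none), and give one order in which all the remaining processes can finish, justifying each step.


Nothing here is deadlocked.
Key observation: all waits point, directly or indirectly, at processes that can finish, so nothing is permanently blocked.
The rest can finish in the order W5, W7, W6, W4, W8, W1, W3, W9.
Verifying each step:
  W5: no waits; runs immediately, freeing mu18 and mu15
  W7: no waits; runs immediately, freeing mu11
  W6: everything it awaited (mu11) is free; runs, freeing mu1 and mu2
  W4: no waits; runs immediately, freeing mu14 and mu8
  W8: no waits; runs immediately, freeing mu13 and mu20
  W1: everything it awaited (mu20 and mu2) is free; runs, freeing mu10 and mu6
  W3: everything it awaited (mu11) is free; runs, freeing mu9
  W9: everything it awaited (mu10 and mu20) is free; runs, freeing mu17 and mu5


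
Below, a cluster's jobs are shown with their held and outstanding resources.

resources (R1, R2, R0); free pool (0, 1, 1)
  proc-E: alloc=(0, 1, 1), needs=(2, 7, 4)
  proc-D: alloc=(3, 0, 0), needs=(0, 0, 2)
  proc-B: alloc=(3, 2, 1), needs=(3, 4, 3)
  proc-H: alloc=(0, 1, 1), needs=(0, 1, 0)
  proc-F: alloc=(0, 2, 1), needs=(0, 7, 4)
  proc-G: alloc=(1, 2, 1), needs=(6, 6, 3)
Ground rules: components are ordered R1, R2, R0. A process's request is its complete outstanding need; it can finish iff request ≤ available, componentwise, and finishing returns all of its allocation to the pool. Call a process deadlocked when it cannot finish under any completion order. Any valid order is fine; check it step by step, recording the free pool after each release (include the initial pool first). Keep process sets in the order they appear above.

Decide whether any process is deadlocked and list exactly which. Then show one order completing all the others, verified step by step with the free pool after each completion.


Deadlocked set: proc-E, proc-B, proc-F and proc-G.
Key observation: even finishing proc-H, proc-D leaves just (3, 2, 2) free — too little R2 for any of the remaining processes.
A valid finishing order for the others: proc-H, proc-D. Check, step by step:
  pool = (0, 1, 1)
  run proc-H (needs (0, 1, 0), free (0, 1, 1)); after release of (0, 1, 1) the pool is (0, 2, 2)
  run proc-D (needs (0, 0, 2), free (0, 2, 2)); after release of (3, 0, 0) the pool is (3, 2, 2)
None of the blocked processes ever fits:
  proc-E still needs (2, 7, 4) but only (3, 2, 2) is free — short on R2 and R0
  proc-B still needs (3, 4, 3) but only (3, 2, 2) is free — short on R2 and R0
  proc-F still needs (0, 7, 4) but only (3, 2, 2) is free — short on R2 and R0
  proc-G still needs (6, 6, 3) but only (3, 2, 2) is free — short on R1, R2 and R0


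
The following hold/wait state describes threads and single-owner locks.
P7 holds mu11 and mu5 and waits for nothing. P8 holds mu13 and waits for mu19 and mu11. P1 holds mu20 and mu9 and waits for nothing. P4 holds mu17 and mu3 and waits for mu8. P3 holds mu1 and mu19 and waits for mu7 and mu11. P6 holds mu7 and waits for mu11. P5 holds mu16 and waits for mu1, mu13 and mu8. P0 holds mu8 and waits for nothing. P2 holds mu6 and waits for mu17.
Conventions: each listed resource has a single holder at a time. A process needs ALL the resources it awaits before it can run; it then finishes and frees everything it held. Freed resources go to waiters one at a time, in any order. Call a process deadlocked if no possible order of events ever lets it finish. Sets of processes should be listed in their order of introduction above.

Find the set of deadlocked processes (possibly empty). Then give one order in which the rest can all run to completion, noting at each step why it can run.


No process is deadlocked.
Key observation: no waiting chain loops back on itself — every chain ends at a process that waits on nothing, so everyone eventually runs.
The rest can finish in the order P7, P1, P0, P6, P4, P3, P8, P2, P5.
Step-by-step check:
  P7 waits on nothing -> runs at once and releases mu11 and mu5
  P1 waits on nothing -> runs at once and releases mu20 and mu9
  P0 waits on nothing -> runs at once and releases mu8
  P6: everything it awaited (mu11) is free; runs, freeing mu7
  P4: everything it awaited (mu8) is free; runs, freeing mu17 and mu3
  P3: everything it awaited (mu7 and mu11) is free; runs, freeing mu1 and mu19
  P8: everything it awaited (mu19 and mu11) is free; runs, freeing mu13
  P2: everything it awaited (mu17) is free; runs, freeing mu6
  P5: everything it awaited (mu1, mu13 and mu8) is free; runs, freeing mu16


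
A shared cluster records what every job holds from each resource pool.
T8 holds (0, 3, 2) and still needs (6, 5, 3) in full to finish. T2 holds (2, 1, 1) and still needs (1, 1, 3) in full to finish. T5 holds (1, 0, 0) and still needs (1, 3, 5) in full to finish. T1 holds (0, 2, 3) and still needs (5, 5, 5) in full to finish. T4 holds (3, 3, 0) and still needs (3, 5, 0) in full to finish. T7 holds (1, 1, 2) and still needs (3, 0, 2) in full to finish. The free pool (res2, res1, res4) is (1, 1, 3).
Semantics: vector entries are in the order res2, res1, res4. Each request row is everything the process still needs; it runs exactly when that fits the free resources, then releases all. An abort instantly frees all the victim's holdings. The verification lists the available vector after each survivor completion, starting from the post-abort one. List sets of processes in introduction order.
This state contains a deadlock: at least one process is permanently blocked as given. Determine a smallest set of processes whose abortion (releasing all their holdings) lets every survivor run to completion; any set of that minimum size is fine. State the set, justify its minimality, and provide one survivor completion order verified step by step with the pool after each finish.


The answer: abort T1.
Key observation: T4 was stuck for good until T1 gave back (0, 2, 3); in the order shown it finishes at step 3.
Minimality: the empty abort set fails — the state is deadlocked as it stands.
The survivors complete as T2, T7, T4, T5, T8. Check, step by step (starting from the post-abort pool):
  pool = (1, 3, 6)
  T2 needs (1, 1, 3) <= (1, 3, 6) -> finishes; pool += (2, 1, 1) = (3, 4, 7)
  T7 needs (3, 0, 2) <= (3, 4, 7) -> finishes; pool += (1, 1, 2) = (4, 5, 9)
  T4 needs (3, 5, 0) <= (4, 5, 9) -> finishes; pool += (3, 3, 0) = (7, 8, 9)
  T5 needs (1, 3, 5) <= (7, 8, 9) -> finishes; pool += (1, 0, 0) = (8, 8, 9)
  T8 needs (6, 5, 3) <= (8, 8, 9) -> finishes; pool += (0, 3, 2) = (8, 11, 11)


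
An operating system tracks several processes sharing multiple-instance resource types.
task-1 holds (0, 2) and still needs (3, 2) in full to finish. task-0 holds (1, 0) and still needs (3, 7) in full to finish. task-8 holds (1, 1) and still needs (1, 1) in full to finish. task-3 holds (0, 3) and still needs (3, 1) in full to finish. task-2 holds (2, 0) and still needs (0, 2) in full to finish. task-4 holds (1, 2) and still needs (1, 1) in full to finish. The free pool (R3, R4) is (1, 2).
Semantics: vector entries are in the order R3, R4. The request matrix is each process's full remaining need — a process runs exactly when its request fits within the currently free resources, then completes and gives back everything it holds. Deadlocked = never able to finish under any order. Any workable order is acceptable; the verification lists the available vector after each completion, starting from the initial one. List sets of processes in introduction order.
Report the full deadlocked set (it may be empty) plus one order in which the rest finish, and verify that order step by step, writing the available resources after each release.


No process is deadlocked.
Key observation: task-4 can run right away; the returned allocation unlocks the remaining processes in turn.
One completion order for the rest: task-4, task-8, task-2, task-1, task-0, task-3. Step-by-step check:
  pool = (1, 2)
  task-4 needs (1, 1) <= (1, 2) -> finishes; pool += (1, 2) = (2, 4)
  task-8 needs (1, 1) <= (2, 4) -> finishes; pool += (1, 1) = (3, 5)
  task-2 needs (0, 2) <= (3, 5) -> finishes; pool += (2, 0) = (5, 5)
  task-1 needs (3, 2) <= (5, 5) -> finishes; pool += (0, 2) = (5, 7)
  task-0 needs (3, 7) <= (5, 7) -> finishes; pool += (1, 0) = (6, 7)
  task-3 needs (3, 1) <= (6, 7) -> finishes; pool += (0, 3) = (6, 10)


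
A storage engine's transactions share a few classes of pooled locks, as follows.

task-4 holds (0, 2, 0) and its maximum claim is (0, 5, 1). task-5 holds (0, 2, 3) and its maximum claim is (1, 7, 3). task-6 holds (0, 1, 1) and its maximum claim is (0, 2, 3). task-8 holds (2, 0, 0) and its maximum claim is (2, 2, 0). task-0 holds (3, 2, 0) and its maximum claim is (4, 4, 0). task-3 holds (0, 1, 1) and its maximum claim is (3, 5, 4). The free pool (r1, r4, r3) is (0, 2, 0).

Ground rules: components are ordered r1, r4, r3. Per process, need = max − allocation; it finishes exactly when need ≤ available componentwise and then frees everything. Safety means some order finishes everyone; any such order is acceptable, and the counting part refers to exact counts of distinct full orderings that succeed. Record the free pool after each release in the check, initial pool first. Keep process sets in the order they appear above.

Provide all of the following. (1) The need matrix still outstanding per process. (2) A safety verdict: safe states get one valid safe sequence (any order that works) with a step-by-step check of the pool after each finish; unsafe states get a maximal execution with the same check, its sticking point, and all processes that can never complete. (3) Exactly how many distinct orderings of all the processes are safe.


(1) Remaining need (order r1, r4, r3):
  task-4: (0, 3, 1)
  task-5: (1, 5, 0)
  task-6: (0, 1, 2)
  task-8: (0, 2, 0)
  task-0: (1, 2, 0)
  task-3: (3, 4, 3)
(2) The state is UNSAFE.
Key observation: after task-8, task-0 the pool peaks at (5, 4, 0), and each blocked process is short somewhere: task-4 on r3; task-5 on r4; task-6 on r3; task-3 on r3.
The run task-8, task-0 cannot be extended any further. Step-by-step check:
  pool = (0, 2, 0)
  run task-8 (needs (0, 2, 0), free (0, 2, 0)); after release of (2, 0, 0) the pool is (2, 2, 0)
  run task-0 (needs (1, 2, 0), free (2, 2, 0)); after release of (3, 2, 0) the pool is (5, 4, 0)
  task-4 cannot run: need (0, 3, 1) vs free (5, 4, 0) (insufficient r3)
  task-5 cannot run: need (1, 5, 0) vs free (5, 4, 0) (insufficient r4)
  task-6 cannot run: need (0, 1, 2) vs free (5, 4, 0) (insufficient r3)
  task-3 cannot run: need (3, 4, 3) vs free (5, 4, 0) (insufficient r3)
Never able to finish: task-4, task-5, task-6 and task-3.
(3) The exact count: 0 of the possible complete orderings are safe sequences.


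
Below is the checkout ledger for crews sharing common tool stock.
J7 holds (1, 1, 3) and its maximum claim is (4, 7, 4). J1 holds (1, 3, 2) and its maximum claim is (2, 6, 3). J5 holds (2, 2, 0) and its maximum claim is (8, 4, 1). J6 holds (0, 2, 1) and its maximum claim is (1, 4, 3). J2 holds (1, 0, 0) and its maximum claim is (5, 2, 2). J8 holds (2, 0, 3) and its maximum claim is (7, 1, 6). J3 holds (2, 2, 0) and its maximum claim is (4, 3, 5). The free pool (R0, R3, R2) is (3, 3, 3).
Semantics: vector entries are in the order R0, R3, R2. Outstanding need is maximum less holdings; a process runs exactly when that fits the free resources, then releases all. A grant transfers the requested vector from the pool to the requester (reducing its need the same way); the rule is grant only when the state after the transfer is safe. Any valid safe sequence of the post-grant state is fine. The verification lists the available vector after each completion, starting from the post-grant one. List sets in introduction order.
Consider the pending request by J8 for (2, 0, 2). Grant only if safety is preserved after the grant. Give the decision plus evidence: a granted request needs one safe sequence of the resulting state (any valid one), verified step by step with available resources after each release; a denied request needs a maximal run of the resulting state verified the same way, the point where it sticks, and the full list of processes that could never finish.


DENY — the pretend-granted state is unsafe.
Key observation: after J1, J6 the pool peaks at (2, 8, 4), and each blocked process is short somewhere: J7 on R0; J5 on R0; J2 on R0; J8 on R0; J3 on R2.
On the post-grant state, J1, J6 is a maximal run — nothing extends it. Step-by-step check:
  pool = (1, 3, 1)
  J1: need (1, 3, 1) fits (1, 3, 1); releases (1, 3, 2), pool now (2, 6, 3)
  J6: need (1, 2, 2) fits (2, 6, 3); releases (0, 2, 1), pool now (2, 8, 4)
  blocked: J7 wants (3, 6, 1), pool (2, 8, 4) — not enough R0
  blocked: J5 wants (6, 2, 1), pool (2, 8, 4) — not enough R0
  blocked: J2 wants (4, 2, 2), pool (2, 8, 4) — not enough R0
  blocked: J8 wants (3, 1, 1), pool (2, 8, 4) — not enough R0
  blocked: J3 wants (2, 1, 5), pool (2, 8, 4) — not enough R2
Post-grant, the permanently blocked set is J7, J5, J2, J8 and J3.


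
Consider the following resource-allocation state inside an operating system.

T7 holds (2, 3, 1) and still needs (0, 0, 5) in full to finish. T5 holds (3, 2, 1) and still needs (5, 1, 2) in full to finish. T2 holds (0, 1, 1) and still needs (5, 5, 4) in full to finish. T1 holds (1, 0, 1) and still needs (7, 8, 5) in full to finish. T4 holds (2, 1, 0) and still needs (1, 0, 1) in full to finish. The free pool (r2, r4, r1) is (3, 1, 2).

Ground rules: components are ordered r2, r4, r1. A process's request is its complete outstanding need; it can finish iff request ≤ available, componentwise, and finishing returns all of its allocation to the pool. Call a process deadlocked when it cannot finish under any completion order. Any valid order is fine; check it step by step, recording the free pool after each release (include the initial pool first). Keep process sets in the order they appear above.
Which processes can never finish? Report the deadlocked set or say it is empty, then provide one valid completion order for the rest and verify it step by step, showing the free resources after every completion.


Deadlocked: T7, T2 and T1.
Key observation: after T4, T5 complete, (8, 4, 3) is the best the pool ever gets, yet each leftover process wants more r1.
The rest can finish in the order T4, T5. Verifying each step:
  pool = (3, 1, 2)
  T4 needs (1, 0, 1) <= (3, 1, 2) -> finishes; pool += (2, 1, 0) = (5, 2, 2)
  T5 needs (5, 1, 2) <= (5, 2, 2) -> finishes; pool += (3, 2, 1) = (8, 4, 3)
The stuck group stays short no matter what:
  T7 cannot run: need (0, 0, 5) vs free (8, 4, 3) (insufficient r1)
  T2 cannot run: need (5, 5, 4) vs free (8, 4, 3) (insufficient r4 and r1)
  T1 cannot run: need (7, 8, 5) vs free (8, 4, 3) (insufficient r4 and r1)


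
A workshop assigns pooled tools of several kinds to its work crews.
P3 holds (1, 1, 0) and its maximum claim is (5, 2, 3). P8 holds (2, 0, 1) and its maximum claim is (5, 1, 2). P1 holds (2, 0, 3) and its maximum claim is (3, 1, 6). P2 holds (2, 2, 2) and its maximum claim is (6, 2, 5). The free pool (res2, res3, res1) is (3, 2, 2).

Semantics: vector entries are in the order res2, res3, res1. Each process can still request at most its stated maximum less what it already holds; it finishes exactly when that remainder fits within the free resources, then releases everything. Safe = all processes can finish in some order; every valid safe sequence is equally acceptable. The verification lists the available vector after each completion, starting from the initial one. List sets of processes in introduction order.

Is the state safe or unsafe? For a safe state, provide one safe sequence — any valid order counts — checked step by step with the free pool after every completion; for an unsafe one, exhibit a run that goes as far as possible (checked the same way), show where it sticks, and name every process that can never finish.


SAFE — a valid safe sequence is P8, P1, P3, P2.
Key observation: P8 marks the first exact bind of the order: its need (3, 1, 1) fits the free (3, 2, 2) with zero slack on a requested resource.
Step-by-step check:
  pool = (3, 2, 2)
  run P8 (needs (3, 1, 1), free (3, 2, 2)); after release of (2, 0, 1) the pool is (5, 2, 3)
  run P1 (needs (1, 1, 3), free (5, 2, 3)); after release of (2, 0, 3) the pool is (7, 2, 6)
  run P3 (needs (4, 1, 3), free (7, 2, 6)); after release of (1, 1, 0) the pool is (8, 3, 6)
  run P2 (needs (4, 0, 3), free (8, 3, 6)); after release of (2, 2, 2) the pool is (10, 5, 8)


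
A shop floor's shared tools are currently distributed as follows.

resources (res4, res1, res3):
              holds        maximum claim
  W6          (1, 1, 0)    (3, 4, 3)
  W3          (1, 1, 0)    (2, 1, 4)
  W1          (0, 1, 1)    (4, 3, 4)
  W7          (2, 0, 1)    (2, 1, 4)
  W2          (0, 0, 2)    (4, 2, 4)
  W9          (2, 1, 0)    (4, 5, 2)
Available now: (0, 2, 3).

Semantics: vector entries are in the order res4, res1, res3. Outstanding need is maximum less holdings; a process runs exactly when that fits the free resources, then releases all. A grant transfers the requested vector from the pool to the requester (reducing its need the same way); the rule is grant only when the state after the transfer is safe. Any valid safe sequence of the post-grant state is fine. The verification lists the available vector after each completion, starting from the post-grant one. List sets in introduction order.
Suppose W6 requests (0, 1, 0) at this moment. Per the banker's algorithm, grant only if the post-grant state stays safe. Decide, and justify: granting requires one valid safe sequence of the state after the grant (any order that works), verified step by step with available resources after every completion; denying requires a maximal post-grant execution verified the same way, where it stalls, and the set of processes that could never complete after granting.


GRANT. The post-grant state is safe; one safe sequence: W7, W3, W6, W9, W1, W2.
Key observation: with (0, 1, 3) left after the transfer, W7 can run at once — the state stays safe.
Check on the post-grant state, step by step:
  pool = (0, 1, 3)
  W7 needs (0, 1, 3) <= (0, 1, 3) -> finishes; pool += (2, 0, 1) = (2, 1, 4)
  W3 needs (1, 0, 4) <= (2, 1, 4) -> finishes; pool += (1, 1, 0) = (3, 2, 4)
  W6 needs (2, 2, 3) <= (3, 2, 4) -> finishes; pool += (1, 2, 0) = (4, 4, 4)
  W9 needs (2, 4, 2) <= (4, 4, 4) -> finishes; pool += (2, 1, 0) = (6, 5, 4)
  W1 needs (4, 2, 3) <= (6, 5, 4) -> finishes; pool += (0, 1, 1) = (6, 6, 5)
  W2 needs (4, 2, 2) <= (6, 6, 5) -> finishes; pool += (0, 0, 2) = (6, 6, 7)


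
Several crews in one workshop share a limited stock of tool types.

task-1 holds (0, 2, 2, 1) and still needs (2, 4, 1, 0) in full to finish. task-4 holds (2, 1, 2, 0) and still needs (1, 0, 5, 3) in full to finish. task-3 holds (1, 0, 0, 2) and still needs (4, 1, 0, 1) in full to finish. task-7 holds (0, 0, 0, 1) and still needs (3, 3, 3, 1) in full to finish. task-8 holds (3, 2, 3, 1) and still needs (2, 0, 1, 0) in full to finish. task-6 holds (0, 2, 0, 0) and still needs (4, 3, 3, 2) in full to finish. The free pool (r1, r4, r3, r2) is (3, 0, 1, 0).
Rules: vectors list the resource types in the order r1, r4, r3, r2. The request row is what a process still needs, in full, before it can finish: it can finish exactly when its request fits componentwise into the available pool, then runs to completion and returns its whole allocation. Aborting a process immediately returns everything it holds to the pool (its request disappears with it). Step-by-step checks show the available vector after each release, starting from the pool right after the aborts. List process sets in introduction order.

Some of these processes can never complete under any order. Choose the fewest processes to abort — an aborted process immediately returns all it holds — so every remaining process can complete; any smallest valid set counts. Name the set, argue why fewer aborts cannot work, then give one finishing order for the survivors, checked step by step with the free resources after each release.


Abort task-6.
Key observation: task-1 could never have finished before the abort; with (0, 2, 0, 0) returned by task-6, it fits at step 3.
Minimality: the empty abort set fails — the state is deadlocked as it stands.
The survivors complete as task-8, task-3, task-1, task-4, task-7. Check, step by step (starting from the post-abort pool):
  pool = (3, 2, 1, 0)
  run task-8 (needs (2, 0, 1, 0), free (3, 2, 1, 0)); after release of (3, 2, 3, 1) the pool is (6, 4, 4, 1)
  run task-3 (needs (4, 1, 0, 1), free (6, 4, 4, 1)); after release of (1, 0, 0, 2) the pool is (7, 4, 4, 3)
  run task-1 (needs (2, 4, 1, 0), free (7, 4, 4, 3)); after release of (0, 2, 2, 1) the pool is (7, 6, 6, 4)
  run task-4 (needs (1, 0, 5, 3), free (7, 6, 6, 4)); after release of (2, 1, 2, 0) the pool is (9, 7, 8, 4)
  run task-7 (needs (3, 3, 3, 1), free (9, 7, 8, 4)); after release of (0, 0, 0, 1) the pool is (9, 7, 8, 5)


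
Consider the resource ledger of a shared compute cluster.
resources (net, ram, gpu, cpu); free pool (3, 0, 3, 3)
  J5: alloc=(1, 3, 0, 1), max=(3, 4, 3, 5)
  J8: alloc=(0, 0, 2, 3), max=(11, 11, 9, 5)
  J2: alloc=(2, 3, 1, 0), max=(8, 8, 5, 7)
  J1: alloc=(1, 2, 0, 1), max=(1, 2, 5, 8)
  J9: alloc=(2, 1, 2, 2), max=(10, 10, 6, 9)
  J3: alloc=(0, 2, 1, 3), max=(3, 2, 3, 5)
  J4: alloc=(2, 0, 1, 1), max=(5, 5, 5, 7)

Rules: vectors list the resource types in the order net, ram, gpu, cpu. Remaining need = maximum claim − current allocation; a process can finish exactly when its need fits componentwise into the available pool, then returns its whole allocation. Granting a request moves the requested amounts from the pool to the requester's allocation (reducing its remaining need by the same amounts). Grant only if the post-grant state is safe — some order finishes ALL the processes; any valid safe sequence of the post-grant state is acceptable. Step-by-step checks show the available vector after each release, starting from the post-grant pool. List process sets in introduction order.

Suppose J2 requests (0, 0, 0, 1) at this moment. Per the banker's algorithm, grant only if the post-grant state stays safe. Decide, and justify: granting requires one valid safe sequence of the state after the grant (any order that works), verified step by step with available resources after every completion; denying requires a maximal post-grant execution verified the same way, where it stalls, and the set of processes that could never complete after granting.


GRANT. The post-grant state is safe; one safe sequence: J3, J5, J4, J1, J2, J9, J8.
Key observation: the transfer keeps a workable pool ((3, 0, 3, 2)); J3 starts the safe sequence.
Check on the post-grant state, step by step:
  pool = (3, 0, 3, 2)
  J3 needs (3, 0, 2, 2) <= (3, 0, 3, 2) -> finishes; pool += (0, 2, 1, 3) = (3, 2, 4, 5)
  J5 needs (2, 1, 3, 4) <= (3, 2, 4, 5) -> finishes; pool += (1, 3, 0, 1) = (4, 5, 4, 6)
  J4 needs (3, 5, 4, 6) <= (4, 5, 4, 6) -> finishes; pool += (2, 0, 1, 1) = (6, 5, 5, 7)
  J1 needs (0, 0, 5, 7) <= (6, 5, 5, 7) -> finishes; pool += (1, 2, 0, 1) = (7, 7, 5, 8)
  J2 needs (6, 5, 4, 6) <= (7, 7, 5, 8) -> finishes; pool += (2, 3, 1, 1) = (9, 10, 6, 9)
  J9 needs (8, 9, 4, 7) <= (9, 10, 6, 9) -> finishes; pool += (2, 1, 2, 2) = (11, 11, 8, 11)
  J8 needs (11, 11, 7, 2) <= (11, 11, 8, 11) -> finishes; pool += (0, 0, 2, 3) = (11, 11, 10, 14)
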